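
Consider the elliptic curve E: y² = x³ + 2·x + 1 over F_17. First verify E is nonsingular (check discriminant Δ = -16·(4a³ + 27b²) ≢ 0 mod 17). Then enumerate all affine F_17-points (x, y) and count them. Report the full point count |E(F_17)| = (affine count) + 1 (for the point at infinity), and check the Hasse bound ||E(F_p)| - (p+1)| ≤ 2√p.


Affine points = {(0, 1), (0, 16), (1, 2), (1, 15), (2, 8), (2, 9), (3, 0), (5, 0), (6, 5), (6, 12), (7, 1), (7, 16), (8, 6), (8, 11), (9, 0), (10, 1), (10, 16), (12, 6), (12, 11), (14, 6), (14, 11), (16, 7), (16, 10)}; affine count = 23; |E(F_17)| = 24.

Discriminant check: Δ ∝ 4a³ + 27b² = 4·2³ + 27·1² = 4·8 + 27·1 ≡ 8 (mod 17). Nonzero ⇒ E is nonsingular.
For each x ∈ F_17, compute rhs = x³ + 2·x + 1 mod 17, then count y ∈ F_17 with y² ≡ rhs.
  x = 0: rhs = 1, matching y values: 1, 16 (2 points).
  x = 1: rhs = 4, matching y values: 2, 15 (2 points).
  x = 2: rhs = 13, matching y values: 8, 9 (2 points).
  x = 3: rhs = 0, matching y values: 0 (1 points).
  x = 4: rhs = 5, matching y values: none (0 points).
  x = 5: rhs = 0, matching y values: 0 (1 points).
  x = 6: rhs = 8, matching y values: 5, 12 (2 points).
  x = 7: rhs = 1, matching y values: 1, 16 (2 points).
  x = 8: rhs = 2, matching y values: 6, 11 (2 points).
  x = 9: rhs = 0, matching y values: 0 (1 points).
  x = 10: rhs = 1, matching y values: 1, 16 (2 points).
  x = 11: rhs = 11, matching y values: none (0 points).
  x = 12: rhs = 2, matching y values: 6, 11 (2 points).
  x = 13: rhs = 14, matching y values: none (0 points).
  x = 14: rhs = 2, matching y values: 6, 11 (2 points).
  x = 15: rhs = 6, matching y values: none (0 points).
  x = 16: rhs = 15, matching y values: 7, 10 (2 points).
Total affine count: 23.
Full point count |E(F_17)| = 23 + 1 = 24.
Hasse bound: |24 − (17+1)| = |6| = 6 ≤ 2√17 ≈ 8.2462 ✓.


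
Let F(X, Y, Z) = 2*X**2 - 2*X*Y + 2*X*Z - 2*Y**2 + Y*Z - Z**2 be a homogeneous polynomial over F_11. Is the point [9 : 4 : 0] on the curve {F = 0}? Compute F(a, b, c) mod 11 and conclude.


F(9,4,0) ≡ 3 (mod 11); P is NOT on the curve.

Evaluate F(9, 4, 0) term-by-term (mod 11).
  2*X**2 ↦ 2·81·1·1 = 162
  -2*X*Y ↦ -2·9·4·1 = -72
  2*X*Z ↦ 2·9·1·0 = 0
  -2*Y**2 ↦ -2·1·16·1 = -32
  Y*Z ↦ 1·1·4·0 = 0
  -Z**2 ↦ -1·1·1·0 = 0
Sum: F(9, 4, 0) = (162) + (-72) + (0) + (-32) + (0) + (0) = 58.
Reducing mod 11: 58 ≡ 3 (mod 11).
Since F(a, b, c) ≡ 3 ≠ 0 (mod 11), P does NOT lie on the curve.


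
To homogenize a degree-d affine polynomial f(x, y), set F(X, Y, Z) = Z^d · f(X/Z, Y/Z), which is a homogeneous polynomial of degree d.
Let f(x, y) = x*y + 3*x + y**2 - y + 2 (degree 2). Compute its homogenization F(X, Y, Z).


F(X, Y, Z) = X*Y + 3*X*Z + Y**2 - Y*Z + 2*Z**2

deg(f) = 2.
Substitute x = X/Z, y = Y/Z into f, then multiply by Z^2.
  monomial 1·x^1·y^1 ↦ 1·X^1·Y^1·Z^0.
  monomial 3·x^1·y^0 ↦ 3·X^1·Y^0·Z^1.
  monomial 1·x^0·y^2 ↦ 1·X^0·Y^2·Z^0.
  monomial -1·x^0·y^1 ↦ -1·X^0·Y^1·Z^1.
  monomial 2·x^0·y^0 ↦ 2·X^0·Y^0·Z^2.
Collecting: F(X, Y, Z) = X*Y + 3*X*Z + Y**2 - Y*Z + 2*Z**2.


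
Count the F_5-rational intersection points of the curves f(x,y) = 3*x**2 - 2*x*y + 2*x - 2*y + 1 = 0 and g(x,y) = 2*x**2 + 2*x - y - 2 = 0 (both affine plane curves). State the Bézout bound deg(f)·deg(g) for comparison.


Common zeros: {(0, 3)}; count = 1; Bézout bound = 4.

deg(f) = 2, deg(g) = 2, so Bézout bound = 4.
Scan x ∈ F_5. For each x, list the y ∈ F_5 with f(x, y) ≡ 0 and those with g(x, y) ≡ 0 (mod 5); the common zeros in that column are the intersection.
  x = 0: f ≡ 0 at y ∈ {3}; g ≡ 0 at y ∈ {3}; common: {3}.
  x = 1: f ≡ 0 at y ∈ {4}; g ≡ 0 at y ∈ {2}; common: ∅.
  x = 2: f ≡ 0 at y ∈ {2}; g ≡ 0 at y ∈ {0}; common: ∅.
  x = 3: f ≡ 0 at y ∈ {3}; g ≡ 0 at y ∈ {2}; common: ∅.
  x = 4: f ≡ 0 at y ∈ ∅; g ≡ 0 at y ∈ {3}; common: ∅.
Collecting: common zeros = {(0, 3)}, so the count is 1.
Comparison with the Bézout bound: 1 ≤ 4 = deg(f)·deg(g), as expected for curves with no common component (the affine F_5-count falls short of the bound because intersections may lie at infinity, over extension fields, or carry multiplicity).


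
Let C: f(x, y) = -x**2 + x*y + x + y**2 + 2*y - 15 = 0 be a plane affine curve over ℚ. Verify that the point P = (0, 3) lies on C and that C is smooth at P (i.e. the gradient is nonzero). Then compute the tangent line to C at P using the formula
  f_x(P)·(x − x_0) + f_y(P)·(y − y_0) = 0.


Tangent line at P: 4*x + 8*y - 24 = 0.

Step 1: f(0, 3) = 0, so P lies on C.
Step 2: partial derivatives
  f_x(x, y) = -2*x + y + 1, f_y(x, y) = x + 2*y + 2.
  f_x(P) = 4, f_y(P) = 8 (gradient nonzero, so P is smooth).
Step 3: tangent line at P: 4·(x − 0) + 8·(y − 3) = 0.
Expanding: 4*x + 8*y - 24 = 0.


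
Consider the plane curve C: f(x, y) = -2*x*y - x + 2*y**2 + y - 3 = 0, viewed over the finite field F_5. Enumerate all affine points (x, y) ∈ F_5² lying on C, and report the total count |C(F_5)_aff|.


Affine F_5-points: {(0, 1), (2, 0), (2, 4), (4, 3)}; count = 4.

For each of the 25 pairs (x, y) ∈ F_5², evaluate f(x, y) mod 5. Record the zeros.
  x = 0: [0↦2, 1↦0, 2↦2, 3↦3, 4↦3]  zeros at y ∈ {1}
  x = 1: [0↦1, 1↦2, 2↦2, 3↦1, 4↦4]  zeros at y ∈ ∅
  x = 2: [0↦0, 1↦4, 2↦2, 3↦4, 4↦0]  zeros at y ∈ {0, 4}
  x = 3: [0↦4, 1↦1, 2↦2, 3↦2, 4↦1]  zeros at y ∈ ∅
  x = 4: [0↦3, 1↦3, 2↦2, 3↦0, 4↦2]  zeros at y ∈ {3}
Collecting zeros: affine points = {(0, 1), (2, 0), (2, 4), (4, 3)}.
Total count |C(F_5)_aff| = 4.


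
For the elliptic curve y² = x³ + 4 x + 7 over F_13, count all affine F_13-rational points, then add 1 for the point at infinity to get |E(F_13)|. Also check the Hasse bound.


Affine points = {(1, 5), (1, 8), (2, 6), (2, 7), (4, 3), (4, 10), (5, 3), (5, 10), (6, 0), (7, 1), (7, 12), (11, 2), (11, 11)}; affine count = 13; |E(F_13)| = 14.

Discriminant check: Δ ∝ 4a³ + 27b² = 4·4³ + 27·7² = 4·64 + 27·49 ≡ 6 (mod 13). Nonzero ⇒ E is nonsingular.
For each x ∈ F_13, compute rhs = x³ + 4·x + 7 mod 13, then count y ∈ F_13 with y² ≡ rhs.
  x = 0: rhs = 7, matching y values: none (0 points).
  x = 1: rhs = 12, matching y values: 5, 8 (2 points).
  x = 2: rhs = 10, matching y values: 6, 7 (2 points).
  x = 3: rhs = 7, matching y values: none (0 points).
  x = 4: rhs = 9, matching y values: 3, 10 (2 points).
  x = 5: rhs = 9, matching y values: 3, 10 (2 points).
  x = 6: rhs = 0, matching y values: 0 (1 points).
  x = 7: rhs = 1, matching y values: 1, 12 (2 points).
  x = 8: rhs = 5, matching y values: none (0 points).
  x = 9: rhs = 5, matching y values: none (0 points).
  x = 10: rhs = 7, matching y values: none (0 points).
  x = 11: rhs = 4, matching y values: 2, 11 (2 points).
  x = 12: rhs = 2, matching y values: none (0 points).
Total affine count: 13.
Full point count |E(F_13)| = 13 + 1 = 14.
Hasse bound: |14 − (13+1)| = |0| = 0 ≤ 2√13 ≈ 7.2111 ✓.


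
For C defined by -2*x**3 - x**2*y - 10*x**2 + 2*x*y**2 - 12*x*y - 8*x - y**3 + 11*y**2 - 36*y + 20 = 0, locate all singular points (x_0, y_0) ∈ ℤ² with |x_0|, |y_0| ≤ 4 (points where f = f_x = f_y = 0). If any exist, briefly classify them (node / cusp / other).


Singular points: {(-2, 2)}; classification: cusp.

Compute partial derivatives:
  f_x = -6*x**2 - 2*x*y - 20*x + 2*y**2 - 12*y - 8.
  f_y = -x**2 + 4*x*y - 12*x - 3*y**2 + 22*y - 36.
Scan x_0 ∈ {−4, ..., 4}. For each x_0, f_y(x_0, y) is a polynomial in y; find its integer roots y ∈ {−4, ..., 4}, then test f_x and f at those candidates.
  x = -4: f_y(-4, y) = -3*y**2 + 6*y - 4; no integer root y with |y| ≤ 4.
  x = -3: f_y(-3, y) = -3*y**2 + 10*y - 9; no integer root y with |y| ≤ 4.
  x = -2: f_y(-2, y) = -3*y**2 + 14*y - 16; vanishes at y ∈ {2}. (-2, 2): f_x = 0, f = 0 — SINGULAR.
  x = -1: f_y(-1, y) = -3*y**2 + 18*y - 25; no integer root y with |y| ≤ 4.
  x = 0: f_y(0, y) = -3*y**2 + 22*y - 36; no integer root y with |y| ≤ 4.
  x = 1: f_y(1, y) = -3*y**2 + 26*y - 49; no integer root y with |y| ≤ 4.
  x = 2: f_y(2, y) = -3*y**2 + 30*y - 64; no integer root y with |y| ≤ 4.
  x = 3: f_y(3, y) = -3*y**2 + 34*y - 81; no integer root y with |y| ≤ 4.
  x = 4: f_y(4, y) = -3*y**2 + 38*y - 100; no integer root y with |y| ≤ 4.
Only singular point on the grid: (-2, 2).
Classify: substitute x = -2 + u, y = 2 + v and expand: f = -2*u**3 - u**2*v + 2*u*v**2 - v**3 + v**2.
No constant or linear terms (consistent with a singular point). Quadratic part: v**2. Cubic part: -2*u**3 - u**2*v + 2*u*v**2 - v**3.
The quadratic part v**2 is a perfect square, so there is a single (double) tangent line v = 0, i.e. y = 2. Restricting the cubic part to that line (v = 0) leaves -2*u**3 ≠ 0, so f is not divisible by v and the branch is v² ≈ 2*u**3 to lowest order — this is a cusp.
Classification: cusp.


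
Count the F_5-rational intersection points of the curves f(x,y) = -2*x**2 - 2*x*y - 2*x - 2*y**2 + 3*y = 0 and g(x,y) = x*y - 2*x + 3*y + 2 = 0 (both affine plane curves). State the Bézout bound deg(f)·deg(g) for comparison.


Common zeros: ∅; count = 0; Bézout bound = 4.

deg(f) = 2, deg(g) = 2, so Bézout bound = 4.
Scan x ∈ F_5. For each x, list the y ∈ F_5 with f(x, y) ≡ 0 and those with g(x, y) ≡ 0 (mod 5); the common zeros in that column are the intersection.
  x = 0: f ≡ 0 at y ∈ {0, 4}; g ≡ 0 at y ∈ {1}; common: ∅.
  x = 1: f ≡ 0 at y ∈ {1, 2}; g ≡ 0 at y ∈ {0}; common: ∅.
  x = 2: f ≡ 0 at y ∈ {1}; g ≡ 0 at y ∈ ∅; common: ∅.
  x = 3: f ≡ 0 at y ∈ ∅; g ≡ 0 at y ∈ {4}; common: ∅.
  x = 4: f ≡ 0 at y ∈ {0}; g ≡ 0 at y ∈ {3}; common: ∅.
Collecting: common zeros = ∅, so the count is 0.
Comparison with the Bézout bound: 0 ≤ 4 = deg(f)·deg(g), as expected for curves with no common component (the affine F_5-count falls short of the bound because intersections may lie at infinity, over extension fields, or carry multiplicity).


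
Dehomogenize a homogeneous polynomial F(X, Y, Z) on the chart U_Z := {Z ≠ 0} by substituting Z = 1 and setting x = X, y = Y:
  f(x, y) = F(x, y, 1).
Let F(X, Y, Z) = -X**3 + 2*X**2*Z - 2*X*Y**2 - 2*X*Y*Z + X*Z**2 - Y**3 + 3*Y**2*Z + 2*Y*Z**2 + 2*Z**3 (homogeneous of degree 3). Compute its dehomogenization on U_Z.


f(x, y) = -x**3 + 2*x**2 - 2*x*y**2 - 2*x*y + x - y**3 + 3*y**2 + 2*y + 2

On U_Z we set Z = 1. Each monomial c·X^i·Y^j·Z^k in F becomes c·x^i·y^j·1^k = c·x^i·y^j.
Substituting Z = 1: F(X, Y, 1) = -x**3 + 2*x**2 - 2*x*y**2 - 2*x*y + x - y**3 + 3*y**2 + 2*y + 2.
Note: deg(f) ≤ deg(F) = 3; strict inequality happens when F is divisible by Z (lost terms).


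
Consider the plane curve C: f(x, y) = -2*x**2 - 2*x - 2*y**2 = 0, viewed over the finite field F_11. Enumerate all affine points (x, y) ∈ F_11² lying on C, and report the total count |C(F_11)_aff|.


Affine F_11-points: {(0, 0), (1, 3), (1, 8), (2, 4), (2, 7), (5, 5), (5, 6), (8, 4), (8, 7), (9, 3), (9, 8), (10, 0)}; count = 12.

For each of the 121 pairs (x, y) ∈ F_11², evaluate f(x, y) mod 11. Record the zeros.
  x = 0: [0↦0, 1↦9, 2↦3, 3↦4, 4↦1, 5↦5, 6↦5, 7↦1, 8↦4, 9↦3, 10↦9]  zeros at y ∈ {0}
  x = 1: [0↦7, 1↦5, 2↦10, 3↦0, 4↦8, 5↦1, 6↦1, 7↦8, 8↦0, 9↦10, 10↦5]  zeros at y ∈ {3, 8}
  x = 2: [0↦10, 1↦8, 2↦2, 3↦3, 4↦0, 5↦4, 6↦4, 7↦0, 8↦3, 9↦2, 10↦8]  zeros at y ∈ {4, 7}
  x = 3: [0↦9, 1↦7, 2↦1, 3↦2, 4↦10, 5↦3, 6↦3, 7↦10, 8↦2, 9↦1, 10↦7]  zeros at y ∈ ∅
  x = 4: [0↦4, 1↦2, 2↦7, 3↦8, 4↦5, 5↦9, 6↦9, 7↦5, 8↦8, 9↦7, 10↦2]  zeros at y ∈ ∅
  x = 5: [0↦6, 1↦4, 2↦9, 3↦10, 4↦7, 5↦0, 6↦0, 7↦7, 8↦10, 9↦9, 10↦4]  zeros at y ∈ {5, 6}
  x = 6: [0↦4, 1↦2, 2↦7, 3↦8, 4↦5, 5↦9, 6↦9, 7↦5, 8↦8, 9↦7, 10↦2]  zeros at y ∈ ∅
  x = 7: [0↦9, 1↦7, 2↦1, 3↦2, 4↦10, 5↦3, 6↦3, 7↦10, 8↦2, 9↦1, 10↦7]  zeros at y ∈ ∅
  x = 8: [0↦10, 1↦8, 2↦2, 3↦3, 4↦0, 5↦4, 6↦4, 7↦0, 8↦3, 9↦2, 10↦8]  zeros at y ∈ {4, 7}
  x = 9: [0↦7, 1↦5, 2↦10, 3↦0, 4↦8, 5↦1, 6↦1, 7↦8, 8↦0, 9↦10, 10↦5]  zeros at y ∈ {3, 8}
  x = 10: [0↦0, 1↦9, 2↦3, 3↦4, 4↦1, 5↦5, 6↦5, 7↦1, 8↦4, 9↦3, 10↦9]  zeros at y ∈ {0}
Collecting zeros: affine points = {(0, 0), (1, 3), (1, 8), (2, 4), (2, 7), (5, 5), (5, 6), (8, 4), (8, 7), (9, 3), (9, 8), (10, 0)}.
Total count |C(F_11)_aff| = 12.


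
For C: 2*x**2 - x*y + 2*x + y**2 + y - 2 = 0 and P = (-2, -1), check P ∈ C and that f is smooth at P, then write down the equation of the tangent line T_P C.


Tangent line at P: -5*x + y - 9 = 0.

Step 1: f(-2, -1) = 0, so P lies on C.
Step 2: partial derivatives
  f_x(x, y) = 4*x - y + 2, f_y(x, y) = -x + 2*y + 1.
  f_x(P) = -5, f_y(P) = 1 (gradient nonzero, so P is smooth).
Step 3: tangent line at P: -5·(x − -2) + 1·(y − -1) = 0.
Expanding: -5*x + y - 9 = 0.


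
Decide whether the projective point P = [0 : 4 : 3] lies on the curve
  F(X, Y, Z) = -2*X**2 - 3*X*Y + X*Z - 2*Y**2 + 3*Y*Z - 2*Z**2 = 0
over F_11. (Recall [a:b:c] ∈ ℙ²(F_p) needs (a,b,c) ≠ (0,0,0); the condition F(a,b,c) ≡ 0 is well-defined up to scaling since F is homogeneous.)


F(0,4,3) ≡ 8 (mod 11); P is NOT on the curve.

Evaluate F(0, 4, 3) term-by-term (mod 11).
  -2*X**2 ↦ -2·0·1·1 = 0
  -3*X*Y ↦ -3·0·4·1 = 0
  X*Z ↦ 1·0·1·3 = 0
  -2*Y**2 ↦ -2·1·16·1 = -32
  3*Y*Z ↦ 3·1·4·3 = 36
  -2*Z**2 ↦ -2·1·1·9 = -18
Sum: F(0, 4, 3) = (0) + (0) + (0) + (-32) + (36) + (-18) = -14.
Reducing mod 11: -14 ≡ 8 (mod 11).
Since F(a, b, c) ≡ 8 ≠ 0 (mod 11), P does NOT lie on the curve.


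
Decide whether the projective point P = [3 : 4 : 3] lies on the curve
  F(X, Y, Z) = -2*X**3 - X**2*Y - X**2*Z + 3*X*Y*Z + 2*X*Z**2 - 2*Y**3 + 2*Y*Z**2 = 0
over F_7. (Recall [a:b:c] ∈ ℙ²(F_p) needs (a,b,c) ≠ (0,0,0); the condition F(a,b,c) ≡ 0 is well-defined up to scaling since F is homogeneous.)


F(3,4,3) ≡ 3 (mod 7); P is NOT on the curve.

Evaluate F(3, 4, 3) term-by-term (mod 7).
  -2*X**3 ↦ -2·27·1·1 = -54
  -X**2*Y ↦ -1·9·4·1 = -36
  -X**2*Z ↦ -1·9·1·3 = -27
  3*X*Y*Z ↦ 3·3·4·3 = 108
  2*X*Z**2 ↦ 2·3·1·9 = 54
  -2*Y**3 ↦ -2·1·64·1 = -128
  2*Y*Z**2 ↦ 2·1·4·9 = 72
Sum: F(3, 4, 3) = (-54) + (-36) + (-27) + (108) + (54) + (-128) + (72) = -11.
Reducing mod 7: -11 ≡ 3 (mod 7).
Since F(a, b, c) ≡ 3 ≠ 0 (mod 7), P does NOT lie on the curve.


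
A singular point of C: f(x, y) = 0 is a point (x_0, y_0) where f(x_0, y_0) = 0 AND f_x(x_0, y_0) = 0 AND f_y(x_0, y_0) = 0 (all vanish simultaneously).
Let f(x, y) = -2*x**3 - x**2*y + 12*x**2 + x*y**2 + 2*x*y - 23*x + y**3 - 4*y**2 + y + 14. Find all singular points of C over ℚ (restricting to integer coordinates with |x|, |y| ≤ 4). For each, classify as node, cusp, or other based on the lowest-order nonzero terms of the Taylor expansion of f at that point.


Singular points: {(2, 1)}; classification: node.

Compute partial derivatives:
  f_x = -6*x**2 - 2*x*y + 24*x + y**2 + 2*y - 23.
  f_y = -x**2 + 2*x*y + 2*x + 3*y**2 - 8*y + 1.
Scan x_0 ∈ {−4, ..., 4}. For each x_0, f_y(x_0, y) is a polynomial in y; find its integer roots y ∈ {−4, ..., 4}, then test f_x and f at those candidates.
  x = -4: f_y(-4, y) = 3*y**2 - 16*y - 23; no integer root y with |y| ≤ 4.
  x = -3: f_y(-3, y) = 3*y**2 - 14*y - 14; no integer root y with |y| ≤ 4.
  x = -2: f_y(-2, y) = 3*y**2 - 12*y - 7; no integer root y with |y| ≤ 4.
  x = -1: f_y(-1, y) = 3*y**2 - 10*y - 2; no integer root y with |y| ≤ 4.
  x = 0: f_y(0, y) = 3*y**2 - 8*y + 1; no integer root y with |y| ≤ 4.
  x = 1: f_y(1, y) = 3*y**2 - 6*y + 2; no integer root y with |y| ≤ 4.
  x = 2: f_y(2, y) = 3*y**2 - 4*y + 1; vanishes at y ∈ {1}. (2, 1): f_x = 0, f = 0 — SINGULAR.
  x = 3: f_y(3, y) = 3*y**2 - 2*y - 2; no integer root y with |y| ≤ 4.
  x = 4: f_y(4, y) = 3*y**2 - 7; no integer root y with |y| ≤ 4.
Only singular point on the grid: (2, 1).
Classify: substitute x = 2 + u, y = 1 + v and expand: f = -2*u**3 - u**2*v - u**2 + u*v**2 + v**3 + v**2.
No constant or linear terms (consistent with a singular point). Quadratic part: -u**2 + v**2. Cubic part: -2*u**3 - u**2*v + u*v**2 + v**3.
The quadratic part v**2 - u**2 = (v − u)(v + u) splits into two distinct linear factors, so there are two distinct tangent lines y − 1 = ±(x − 2) — this is a node (ordinary double point).
Classification: node.


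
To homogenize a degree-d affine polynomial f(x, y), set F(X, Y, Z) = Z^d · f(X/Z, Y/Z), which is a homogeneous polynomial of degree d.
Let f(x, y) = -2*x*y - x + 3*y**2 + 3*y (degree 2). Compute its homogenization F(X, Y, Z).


F(X, Y, Z) = -2*X*Y - X*Z + 3*Y**2 + 3*Y*Z

deg(f) = 2.
Substitute x = X/Z, y = Y/Z into f, then multiply by Z^2.
  monomial -2·x^1·y^1 ↦ -2·X^1·Y^1·Z^0.
  monomial -1·x^1·y^0 ↦ -1·X^1·Y^0·Z^1.
  monomial 3·x^0·y^2 ↦ 3·X^0·Y^2·Z^0.
  monomial 3·x^0·y^1 ↦ 3·X^0·Y^1·Z^1.
Collecting: F(X, Y, Z) = -2*X*Y - X*Z + 3*Y**2 + 3*Y*Z.


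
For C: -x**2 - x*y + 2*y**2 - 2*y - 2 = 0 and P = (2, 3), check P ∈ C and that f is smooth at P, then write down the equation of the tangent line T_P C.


Tangent line at P: -7*x + 8*y - 10 = 0.

Step 1: f(2, 3) = 0, so P lies on C.
Step 2: partial derivatives
  f_x(x, y) = -2*x - y, f_y(x, y) = -x + 4*y - 2.
  f_x(P) = -7, f_y(P) = 8 (gradient nonzero, so P is smooth).
Step 3: tangent line at P: -7·(x − 2) + 8·(y − 3) = 0.
Expanding: -7*x + 8*y - 10 = 0.


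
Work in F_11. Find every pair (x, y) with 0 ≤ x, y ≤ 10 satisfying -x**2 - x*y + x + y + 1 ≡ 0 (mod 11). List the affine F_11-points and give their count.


Affine F_11-points: {(0, 10), (2, 10), (3, 3), (4, 0), (5, 9), (6, 3), (7, 6), (8, 0), (9, 9), (10, 6)}; count = 10.

For each of the 121 pairs (x, y) ∈ F_11², evaluate f(x, y) mod 11. Record the zeros.
  x = 0: [0↦1, 1↦2, 2↦3, 3↦4, 4↦5, 5↦6, 6↦7, 7↦8, 8↦9, 9↦10, 10↦0]  zeros at y ∈ {10}
  x = 1: [0↦1, 1↦1, 2↦1, 3↦1, 4↦1, 5↦1, 6↦1, 7↦1, 8↦1, 9↦1, 10↦1]  zeros at y ∈ ∅
  x = 2: [0↦10, 1↦9, 2↦8, 3↦7, 4↦6, 5↦5, 6↦4, 7↦3, 8↦2, 9↦1, 10↦0]  zeros at y ∈ {10}
  x = 3: [0↦6, 1↦4, 2↦2, 3↦0, 4↦9, 5↦7, 6↦5, 7↦3, 8↦1, 9↦10, 10↦8]  zeros at y ∈ {3}
  x = 4: [0↦0, 1↦8, 2↦5, 3↦2, 4↦10, 5↦7, 6↦4, 7↦1, 8↦9, 9↦6, 10↦3]  zeros at y ∈ {0}
  x = 5: [0↦3, 1↦10, 2↦6, 3↦2, 4↦9, 5↦5, 6↦1, 7↦8, 8↦4, 9↦0, 10↦7]  zeros at y ∈ {9}
  x = 6: [0↦4, 1↦10, 2↦5, 3↦0, 4↦6, 5↦1, 6↦7, 7↦2, 8↦8, 9↦3, 10↦9]  zeros at y ∈ {3}
  x = 7: [0↦3, 1↦8, 2↦2, 3↦7, 4↦1, 5↦6, 6↦0, 7↦5, 8↦10, 9↦4, 10↦9]  zeros at y ∈ {6}
  x = 8: [0↦0, 1↦4, 2↦8, 3↦1, 4↦5, 5↦9, 6↦2, 7↦6, 8↦10, 9↦3, 10↦7]  zeros at y ∈ {0}
  x = 9: [0↦6, 1↦9, 2↦1, 3↦4, 4↦7, 5↦10, 6↦2, 7↦5, 8↦8, 9↦0, 10↦3]  zeros at y ∈ {9}
  x = 10: [0↦10, 1↦1, 2↦3, 3↦5, 4↦7, 5↦9, 6↦0, 7↦2, 8↦4, 9↦6, 10↦8]  zeros at y ∈ {6}
Collecting zeros: affine points = {(0, 10), (2, 10), (3, 3), (4, 0), (5, 9), (6, 3), (7, 6), (8, 0), (9, 9), (10, 6)}.
Total count |C(F_11)_aff| = 10.


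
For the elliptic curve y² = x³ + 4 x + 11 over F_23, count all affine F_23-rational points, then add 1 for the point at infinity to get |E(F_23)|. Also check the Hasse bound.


Affine points = {(1, 4), (1, 19), (2, 2), (2, 21), (3, 2), (3, 21), (5, 8), (5, 15), (8, 7), (8, 16), (10, 4), (10, 19), (11, 11), (11, 12), (12, 4), (12, 19), (13, 11), (13, 12), (16, 10), (16, 13), (17, 1), (17, 22), (18, 2), (18, 21), (19, 0), (20, 8), (20, 15), (21, 8), (21, 15), (22, 11), (22, 12)}; affine count = 31; |E(F_23)| = 32.

Discriminant check: Δ ∝ 4a³ + 27b² = 4·4³ + 27·11² = 4·64 + 27·121 ≡ 4 (mod 23). Nonzero ⇒ E is nonsingular.
For each x ∈ F_23, compute rhs = x³ + 4·x + 11 mod 23, then count y ∈ F_23 with y² ≡ rhs.
  x = 0: rhs = 11, matching y values: none (0 points).
  x = 1: rhs = 16, matching y values: 4, 19 (2 points).
  x = 2: rhs = 4, matching y values: 2, 21 (2 points).
  x = 3: rhs = 4, matching y values: 2, 21 (2 points).
  x = 4: rhs = 22, matching y values: none (0 points).
  x = 5: rhs = 18, matching y values: 8, 15 (2 points).
  x = 6: rhs = 21, matching y values: none (0 points).
  x = 7: rhs = 14, matching y values: none (0 points).
  x = 8: rhs = 3, matching y values: 7, 16 (2 points).
  x = 9: rhs = 17, matching y values: none (0 points).
  x = 10: rhs = 16, matching y values: 4, 19 (2 points).
  x = 11: rhs = 6, matching y values: 11, 12 (2 points).
  x = 12: rhs = 16, matching y values: 4, 19 (2 points).
  x = 13: rhs = 6, matching y values: 11, 12 (2 points).
  x = 14: rhs = 5, matching y values: none (0 points).
  x = 15: rhs = 19, matching y values: none (0 points).
  x = 16: rhs = 8, matching y values: 10, 13 (2 points).
  x = 17: rhs = 1, matching y values: 1, 22 (2 points).
  x = 18: rhs = 4, matching y values: 2, 21 (2 points).
  x = 19: rhs = 0, matching y values: 0 (1 points).
  x = 20: rhs = 18, matching y values: 8, 15 (2 points).
  x = 21: rhs = 18, matching y values: 8, 15 (2 points).
  x = 22: rhs = 6, matching y values: 11, 12 (2 points).
Total affine count: 31.
Full point count |E(F_23)| = 31 + 1 = 32.
Hasse bound: |32 − (23+1)| = |8| = 8 ≤ 2√23 ≈ 9.5917 ✓.


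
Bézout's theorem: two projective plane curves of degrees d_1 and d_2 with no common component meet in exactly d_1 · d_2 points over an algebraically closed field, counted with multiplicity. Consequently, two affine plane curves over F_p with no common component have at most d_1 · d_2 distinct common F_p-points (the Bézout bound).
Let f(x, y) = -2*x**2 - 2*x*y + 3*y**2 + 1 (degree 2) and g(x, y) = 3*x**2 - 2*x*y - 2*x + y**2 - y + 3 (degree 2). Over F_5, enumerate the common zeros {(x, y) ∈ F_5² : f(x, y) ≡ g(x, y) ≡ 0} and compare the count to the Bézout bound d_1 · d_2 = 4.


Common zeros: ∅; count = 0; Bézout bound = 4.

deg(f) = 2, deg(g) = 2, so Bézout bound = 4.
Scan x ∈ F_5. For each x, list the y ∈ F_5 with f(x, y) ≡ 0 and those with g(x, y) ≡ 0 (mod 5); the common zeros in that column are the intersection.
  x = 0: f ≡ 0 at y ∈ ∅; g ≡ 0 at y ∈ {2, 4}; common: ∅.
  x = 1: f ≡ 0 at y ∈ {1, 3}; g ≡ 0 at y ∈ ∅; common: ∅.
  x = 2: f ≡ 0 at y ∈ {4}; g ≡ 0 at y ∈ {2, 3}; common: ∅.
  x = 3: f ≡ 0 at y ∈ {1}; g ≡ 0 at y ∈ ∅; common: ∅.
  x = 4: f ≡ 0 at y ∈ {2, 4}; g ≡ 0 at y ∈ {1, 3}; common: ∅.
Collecting: common zeros = ∅, so the count is 0.
Comparison with the Bézout bound: 0 ≤ 4 = deg(f)·deg(g), as expected for curves with no common component (the affine F_5-count falls short of the bound because intersections may lie at infinity, over extension fields, or carry multiplicity).


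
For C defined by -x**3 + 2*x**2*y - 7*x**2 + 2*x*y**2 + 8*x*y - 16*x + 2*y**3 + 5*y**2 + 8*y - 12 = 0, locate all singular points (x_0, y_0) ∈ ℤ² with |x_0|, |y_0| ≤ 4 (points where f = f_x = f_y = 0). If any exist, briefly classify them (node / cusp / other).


Singular points: {(-2, 0)}; classification: node.

Compute partial derivatives:
  f_x = -3*x**2 + 4*x*y - 14*x + 2*y**2 + 8*y - 16.
  f_y = 2*x**2 + 4*x*y + 8*x + 6*y**2 + 10*y + 8.
Scan x_0 ∈ {−4, ..., 4}. For each x_0, f_y(x_0, y) is a polynomial in y; find its integer roots y ∈ {−4, ..., 4}, then test f_x and f at those candidates.
  x = -4: f_y(-4, y) = 6*y**2 - 6*y + 8; no integer root y with |y| ≤ 4.
  x = -3: f_y(-3, y) = 6*y**2 - 2*y + 2; no integer root y with |y| ≤ 4.
  x = -2: f_y(-2, y) = 6*y**2 + 2*y; vanishes at y ∈ {0}. (-2, 0): f_x = 0, f = 0 — SINGULAR.
  x = -1: f_y(-1, y) = 6*y**2 + 6*y + 2; no integer root y with |y| ≤ 4.
  x = 0: f_y(0, y) = 6*y**2 + 10*y + 8; no integer root y with |y| ≤ 4.
  x = 1: f_y(1, y) = 6*y**2 + 14*y + 18; no integer root y with |y| ≤ 4.
  x = 2: f_y(2, y) = 6*y**2 + 18*y + 32; no integer root y with |y| ≤ 4.
  x = 3: f_y(3, y) = 6*y**2 + 22*y + 50; no integer root y with |y| ≤ 4.
  x = 4: f_y(4, y) = 6*y**2 + 26*y + 72; no integer root y with |y| ≤ 4.
Only singular point on the grid: (-2, 0).
Classify: substitute x = -2 + u, y = 0 + v and expand: f = -u**3 + 2*u**2*v - u**2 + 2*u*v**2 + 2*v**3 + v**2.
No constant or linear terms (consistent with a singular point). Quadratic part: -u**2 + v**2. Cubic part: -u**3 + 2*u**2*v + 2*u*v**2 + 2*v**3.
The quadratic part v**2 - u**2 = (v − u)(v + u) splits into two distinct linear factors, so there are two distinct tangent lines y − 0 = ±(x − -2) — this is a node (ordinary double point).
Classification: node.


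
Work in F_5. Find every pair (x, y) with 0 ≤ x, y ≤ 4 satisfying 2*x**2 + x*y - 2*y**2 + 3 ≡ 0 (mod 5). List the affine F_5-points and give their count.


Affine F_5-points: {(0, 2), (0, 3), (1, 0), (1, 3), (4, 0), (4, 2)}; count = 6.

For each of the 25 pairs (x, y) ∈ F_5², evaluate f(x, y) mod 5. Record the zeros.
  x = 0: [0↦3, 1↦1, 2↦0, 3↦0, 4↦1]  zeros at y ∈ {2, 3}
  x = 1: [0↦0, 1↦4, 2↦4, 3↦0, 4↦2]  zeros at y ∈ {0, 3}
  x = 2: [0↦1, 1↦1, 2↦2, 3↦4, 4↦2]  zeros at y ∈ ∅
  x = 3: [0↦1, 1↦2, 2↦4, 3↦2, 4↦1]  zeros at y ∈ ∅
  x = 4: [0↦0, 1↦2, 2↦0, 3↦4, 4↦4]  zeros at y ∈ {0, 2}
Collecting zeros: affine points = {(0, 2), (0, 3), (1, 0), (1, 3), (4, 0), (4, 2)}.
Total count |C(F_5)_aff| = 6.


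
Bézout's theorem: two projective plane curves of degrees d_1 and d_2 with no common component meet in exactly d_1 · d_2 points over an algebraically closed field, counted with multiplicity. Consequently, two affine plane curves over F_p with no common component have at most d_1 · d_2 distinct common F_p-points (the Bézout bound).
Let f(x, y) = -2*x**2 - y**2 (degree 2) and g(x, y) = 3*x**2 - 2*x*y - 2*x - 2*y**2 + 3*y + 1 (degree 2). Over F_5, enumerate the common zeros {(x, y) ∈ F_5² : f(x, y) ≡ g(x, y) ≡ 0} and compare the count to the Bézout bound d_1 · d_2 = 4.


Common zeros: ∅; count = 0; Bézout bound = 4.

deg(f) = 2, deg(g) = 2, so Bézout bound = 4.
Scan x ∈ F_5. For each x, list the y ∈ F_5 with f(x, y) ≡ 0 and those with g(x, y) ≡ 0 (mod 5); the common zeros in that column are the intersection.
  x = 0: f ≡ 0 at y ∈ {0}; g ≡ 0 at y ∈ ∅; common: ∅.
  x = 1: f ≡ 0 at y ∈ ∅; g ≡ 0 at y ∈ ∅; common: ∅.
  x = 2: f ≡ 0 at y ∈ ∅; g ≡ 0 at y ∈ ∅; common: ∅.
  x = 3: f ≡ 0 at y ∈ ∅; g ≡ 0 at y ∈ {3}; common: ∅.
  x = 4: f ≡ 0 at y ∈ ∅; g ≡ 0 at y ∈ ∅; common: ∅.
Collecting: common zeros = ∅, so the count is 0.
Comparison with the Bézout bound: 0 ≤ 4 = deg(f)·deg(g), as expected for curves with no common component (the affine F_5-count falls short of the bound because intersections may lie at infinity, over extension fields, or carry multiplicity).


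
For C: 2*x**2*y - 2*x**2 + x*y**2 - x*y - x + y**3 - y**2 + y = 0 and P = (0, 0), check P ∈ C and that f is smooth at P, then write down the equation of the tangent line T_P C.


Tangent line at P: -x + y = 0.

Step 1: f(0, 0) = 0, so P lies on C.
Step 2: partial derivatives
  f_x(x, y) = 4*x*y - 4*x + y**2 - y - 1, f_y(x, y) = 2*x**2 + 2*x*y - x + 3*y**2 - 2*y + 1.
  f_x(P) = -1, f_y(P) = 1 (gradient nonzero, so P is smooth).
Step 3: tangent line at P: -1·(x − 0) + 1·(y − 0) = 0.
Expanding: -x + y = 0.


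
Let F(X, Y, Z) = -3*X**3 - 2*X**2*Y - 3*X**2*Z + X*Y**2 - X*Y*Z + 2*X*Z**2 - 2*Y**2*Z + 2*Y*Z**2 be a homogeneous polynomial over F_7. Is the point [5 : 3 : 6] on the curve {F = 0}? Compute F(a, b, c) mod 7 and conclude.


F(5,3,6) ≡ 1 (mod 7); P is NOT on the curve.

Evaluate F(5, 3, 6) term-by-term (mod 7).
  -3*X**3 ↦ -3·125·1·1 = -375
  -2*X**2*Y ↦ -2·25·3·1 = -150
  -3*X**2*Z ↦ -3·25·1·6 = -450
  X*Y**2 ↦ 1·5·9·1 = 45
  -X*Y*Z ↦ -1·5·3·6 = -90
  2*X*Z**2 ↦ 2·5·1·36 = 360
  -2*Y**2*Z ↦ -2·1·9·6 = -108
  2*Y*Z**2 ↦ 2·1·3·36 = 216
Sum: F(5, 3, 6) = (-375) + (-150) + (-450) + (45) + (-90) + (360) + (-108) + (216) = -552.
Reducing mod 7: -552 ≡ 1 (mod 7).
Since F(a, b, c) ≡ 1 ≠ 0 (mod 7), P does NOT lie on the curve.


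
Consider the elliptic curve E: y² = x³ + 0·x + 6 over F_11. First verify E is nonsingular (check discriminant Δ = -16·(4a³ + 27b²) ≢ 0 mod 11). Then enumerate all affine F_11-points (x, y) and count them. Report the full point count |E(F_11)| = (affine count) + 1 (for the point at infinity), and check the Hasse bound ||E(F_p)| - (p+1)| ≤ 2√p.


Affine points = {(2, 5), (2, 6), (3, 0), (4, 2), (4, 9), (8, 1), (8, 10), (9, 3), (9, 8), (10, 4), (10, 7)}; affine count = 11; |E(F_11)| = 12.

Discriminant check: Δ ∝ 4a³ + 27b² = 4·0³ + 27·6² = 4·0 + 27·36 ≡ 4 (mod 11). Nonzero ⇒ E is nonsingular.
For each x ∈ F_11, compute rhs = x³ + 0·x + 6 mod 11, then count y ∈ F_11 with y² ≡ rhs.
  x = 0: rhs = 6, matching y values: none (0 points).
  x = 1: rhs = 7, matching y values: none (0 points).
  x = 2: rhs = 3, matching y values: 5, 6 (2 points).
  x = 3: rhs = 0, matching y values: 0 (1 points).
  x = 4: rhs = 4, matching y values: 2, 9 (2 points).
  x = 5: rhs = 10, matching y values: none (0 points).
  x = 6: rhs = 2, matching y values: none (0 points).
  x = 7: rhs = 8, matching y values: none (0 points).
  x = 8: rhs = 1, matching y values: 1, 10 (2 points).
  x = 9: rhs = 9, matching y values: 3, 8 (2 points).
  x = 10: rhs = 5, matching y values: 4, 7 (2 points).
Total affine count: 11.
Full point count |E(F_11)| = 11 + 1 = 12.
Hasse bound: |12 − (11+1)| = |0| = 0 ≤ 2√11 ≈ 6.6332 ✓.


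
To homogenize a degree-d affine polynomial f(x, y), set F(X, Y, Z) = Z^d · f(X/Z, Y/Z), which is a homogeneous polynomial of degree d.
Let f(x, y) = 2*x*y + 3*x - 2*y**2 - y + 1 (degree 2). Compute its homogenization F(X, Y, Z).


F(X, Y, Z) = 2*X*Y + 3*X*Z - 2*Y**2 - Y*Z + Z**2

deg(f) = 2.
Substitute x = X/Z, y = Y/Z into f, then multiply by Z^2.
  monomial 2·x^1·y^1 ↦ 2·X^1·Y^1·Z^0.
  monomial 3·x^1·y^0 ↦ 3·X^1·Y^0·Z^1.
  monomial -2·x^0·y^2 ↦ -2·X^0·Y^2·Z^0.
  monomial -1·x^0·y^1 ↦ -1·X^0·Y^1·Z^1.
  monomial 1·x^0·y^0 ↦ 1·X^0·Y^0·Z^2.
Collecting: F(X, Y, Z) = 2*X*Y + 3*X*Z - 2*Y**2 - Y*Z + Z**2.


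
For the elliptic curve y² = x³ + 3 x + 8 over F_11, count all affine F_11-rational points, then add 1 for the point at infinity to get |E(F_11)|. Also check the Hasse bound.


Affine points = {(1, 1), (1, 10), (2, 0), (3, 0), (5, 4), (5, 7), (6, 0), (7, 3), (7, 8), (8, 4), (8, 7), (9, 4), (9, 7), (10, 2), (10, 9)}; affine count = 15; |E(F_11)| = 16.

Discriminant check: Δ ∝ 4a³ + 27b² = 4·3³ + 27·8² = 4·27 + 27·64 ≡ 10 (mod 11). Nonzero ⇒ E is nonsingular.
For each x ∈ F_11, compute rhs = x³ + 3·x + 8 mod 11, then count y ∈ F_11 with y² ≡ rhs.
  x = 0: rhs = 8, matching y values: none (0 points).
  x = 1: rhs = 1, matching y values: 1, 10 (2 points).
  x = 2: rhs = 0, matching y values: 0 (1 points).
  x = 3: rhs = 0, matching y values: 0 (1 points).
  x = 4: rhs = 7, matching y values: none (0 points).
  x = 5: rhs = 5, matching y values: 4, 7 (2 points).
  x = 6: rhs = 0, matching y values: 0 (1 points).
  x = 7: rhs = 9, matching y values: 3, 8 (2 points).
  x = 8: rhs = 5, matching y values: 4, 7 (2 points).
  x = 9: rhs = 5, matching y values: 4, 7 (2 points).
  x = 10: rhs = 4, matching y values: 2, 9 (2 points).
Total affine count: 15.
Full point count |E(F_11)| = 15 + 1 = 16.
Hasse bound: |16 − (11+1)| = |4| = 4 ≤ 2√11 ≈ 6.6332 ✓.


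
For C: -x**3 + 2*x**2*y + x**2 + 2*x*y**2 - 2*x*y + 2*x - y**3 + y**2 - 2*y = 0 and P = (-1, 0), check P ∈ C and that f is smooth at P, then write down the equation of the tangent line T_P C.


Tangent line at P: -3*x + 2*y - 3 = 0.

Step 1: f(-1, 0) = 0, so P lies on C.
Step 2: partial derivatives
  f_x(x, y) = -3*x**2 + 4*x*y + 2*x + 2*y**2 - 2*y + 2, f_y(x, y) = 2*x**2 + 4*x*y - 2*x - 3*y**2 + 2*y - 2.
  f_x(P) = -3, f_y(P) = 2 (gradient nonzero, so P is smooth).
Step 3: tangent line at P: -3·(x − -1) + 2·(y − 0) = 0.
Expanding: -3*x + 2*y - 3 = 0.


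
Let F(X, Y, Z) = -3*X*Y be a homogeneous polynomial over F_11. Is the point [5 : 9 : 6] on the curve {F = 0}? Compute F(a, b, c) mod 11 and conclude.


F(5,9,6) ≡ 8 (mod 11); P is NOT on the curve.

Evaluate F(5, 9, 6) term-by-term (mod 11).
  -3*X*Y ↦ -3·5·9·1 = -135
Sum: F(5, 9, 6) = (-135) = -135.
Reducing mod 11: -135 ≡ 8 (mod 11).
Since F(a, b, c) ≡ 8 ≠ 0 (mod 11), P does NOT lie on the curve.


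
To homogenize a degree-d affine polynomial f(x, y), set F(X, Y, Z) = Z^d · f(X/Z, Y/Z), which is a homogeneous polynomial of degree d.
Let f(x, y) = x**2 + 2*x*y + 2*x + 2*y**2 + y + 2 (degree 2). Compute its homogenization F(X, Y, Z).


F(X, Y, Z) = X**2 + 2*X*Y + 2*X*Z + 2*Y**2 + Y*Z + 2*Z**2

deg(f) = 2.
Substitute x = X/Z, y = Y/Z into f, then multiply by Z^2.
  monomial 1·x^2·y^0 ↦ 1·X^2·Y^0·Z^0.
  monomial 2·x^1·y^1 ↦ 2·X^1·Y^1·Z^0.
  monomial 2·x^1·y^0 ↦ 2·X^1·Y^0·Z^1.
  monomial 2·x^0·y^2 ↦ 2·X^0·Y^2·Z^0.
  monomial 1·x^0·y^1 ↦ 1·X^0·Y^1·Z^1.
  monomial 2·x^0·y^0 ↦ 2·X^0·Y^0·Z^2.
Collecting: F(X, Y, Z) = X**2 + 2*X*Y + 2*X*Z + 2*Y**2 + Y*Z + 2*Z**2.


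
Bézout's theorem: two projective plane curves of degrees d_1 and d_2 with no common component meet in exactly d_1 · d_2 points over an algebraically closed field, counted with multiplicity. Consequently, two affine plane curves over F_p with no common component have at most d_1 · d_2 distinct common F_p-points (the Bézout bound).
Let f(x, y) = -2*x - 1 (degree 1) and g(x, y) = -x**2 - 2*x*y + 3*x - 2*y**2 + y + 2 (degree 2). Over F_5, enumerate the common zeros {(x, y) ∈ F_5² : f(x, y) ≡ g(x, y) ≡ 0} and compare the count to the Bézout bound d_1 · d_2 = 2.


Common zeros: {(2, 2), (2, 4)}; count = 2; Bézout bound = 2.

deg(f) = 1, deg(g) = 2, so Bézout bound = 2.
Scan x ∈ F_5. For each x, list the y ∈ F_5 with f(x, y) ≡ 0 and those with g(x, y) ≡ 0 (mod 5); the common zeros in that column are the intersection.
  x = 0: f ≡ 0 at y ∈ ∅; g ≡ 0 at y ∈ ∅; common: ∅.
  x = 1: f ≡ 0 at y ∈ ∅; g ≡ 0 at y ∈ ∅; common: ∅.
  x = 2: f ≡ 0 at y ∈ {0, 1, 2, 3, 4}; g ≡ 0 at y ∈ {2, 4}; common: {2, 4}.
  x = 3: f ≡ 0 at y ∈ ∅; g ≡ 0 at y ∈ {1, 4}; common: ∅.
  x = 4: f ≡ 0 at y ∈ ∅; g ≡ 0 at y ∈ ∅; common: ∅.
Collecting: common zeros = {(2, 2), (2, 4)}, so the count is 2.
Comparison with the Bézout bound: 2 ≤ 2 = deg(f)·deg(g), as expected for curves with no common component (the bound is attained).


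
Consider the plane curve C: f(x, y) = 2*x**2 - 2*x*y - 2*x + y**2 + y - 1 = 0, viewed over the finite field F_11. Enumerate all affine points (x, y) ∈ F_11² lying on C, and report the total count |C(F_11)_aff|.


Affine F_11-points: {(0, 3), (0, 7), (1, 4), (1, 8), (3, 0), (3, 5), (4, 3), (4, 4), (8, 7), (8, 8), (9, 0), (9, 6)}; count = 12.

For each of the 121 pairs (x, y) ∈ F_11², evaluate f(x, y) mod 11. Record the zeros.
  x = 0: [0↦10, 1↦1, 2↦5, 3↦0, 4↦8, 5↦7, 6↦8, 7↦0, 8↦5, 9↦1, 10↦10]  zeros at y ∈ {3, 7}
  x = 1: [0↦10, 1↦10, 2↦1, 3↦5, 4↦0, 5↦8, 6↦7, 7↦8, 8↦0, 9↦5, 10↦1]  zeros at y ∈ {4, 8}
  x = 2: [0↦3, 1↦1, 2↦1, 3↦3, 4↦7, 5↦2, 6↦10, 7↦9, 8↦10, 9↦2, 10↦7]  zeros at y ∈ ∅
  x = 3: [0↦0, 1↦7, 2↦5, 3↦5, 4↦7, 5↦0, 6↦6, 7↦3, 8↦2, 9↦3, 10↦6]  zeros at y ∈ {0, 5}
  x = 4: [0↦1, 1↦6, 2↦2, 3↦0, 4↦0, 5↦2, 6↦6, 7↦1, 8↦9, 9↦8, 10↦9]  zeros at y ∈ {3, 4}
  x = 5: [0↦6, 1↦9, 2↦3, 3↦10, 4↦8, 5↦8, 6↦10, 7↦3, 8↦9, 9↦6, 10↦5]  zeros at y ∈ ∅
  x = 6: [0↦4, 1↦5, 2↦8, 3↦2, 4↦9, 5↦7, 6↦7, 7↦9, 8↦2, 9↦8, 10↦5]  zeros at y ∈ ∅
  x = 7: [0↦6, 1↦5, 2↦6, 3↦9, 4↦3, 5↦10, 6↦8, 7↦8, 8↦10, 9↦3, 10↦9]  zeros at y ∈ ∅
  x = 8: [0↦1, 1↦9, 2↦8, 3↦9, 4↦1, 5↦6, 6↦2, 7↦0, 8↦0, 9↦2, 10↦6]  zeros at y ∈ {7, 8}
  x = 9: [0↦0, 1↦6, 2↦3, 3↦2, 4↦3, 5↦6, 6↦0, 7↦7, 8↦5, 9↦5, 10↦7]  zeros at y ∈ {0, 6}
  x = 10: [0↦3, 1↦7, 2↦2, 3↦10, 4↦9, 5↦10, 6↦2, 7↦7, 8↦3, 9↦1, 10↦1]  zeros at y ∈ ∅
Collecting zeros: affine points = {(0, 3), (0, 7), (1, 4), (1, 8), (3, 0), (3, 5), (4, 3), (4, 4), (8, 7), (8, 8), (9, 0), (9, 6)}.
Total count |C(F_11)_aff| = 12.


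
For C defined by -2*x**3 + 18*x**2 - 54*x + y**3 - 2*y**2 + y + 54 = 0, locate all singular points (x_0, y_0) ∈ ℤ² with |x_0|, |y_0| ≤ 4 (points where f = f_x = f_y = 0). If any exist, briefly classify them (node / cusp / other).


Singular points: {(3, 1)}; classification: cusp.

Compute partial derivatives:
  f_x = -6*x**2 + 36*x - 54.
  f_y = 3*y**2 - 4*y + 1.
Scan x_0 ∈ {−4, ..., 4}. For each x_0, f_y(x_0, y) is a polynomial in y; find its integer roots y ∈ {−4, ..., 4}, then test f_x and f at those candidates.
  x = -4: f_y(-4, y) = 3*y**2 - 4*y + 1; vanishes at y ∈ {1}. (-4, 1): f_x = -294 ≠ 0.
  x = -3: f_y(-3, y) = 3*y**2 - 4*y + 1; vanishes at y ∈ {1}. (-3, 1): f_x = -216 ≠ 0.
  x = -2: f_y(-2, y) = 3*y**2 - 4*y + 1; vanishes at y ∈ {1}. (-2, 1): f_x = -150 ≠ 0.
  x = -1: f_y(-1, y) = 3*y**2 - 4*y + 1; vanishes at y ∈ {1}. (-1, 1): f_x = -96 ≠ 0.
  x = 0: f_y(0, y) = 3*y**2 - 4*y + 1; vanishes at y ∈ {1}. (0, 1): f_x = -54 ≠ 0.
  x = 1: f_y(1, y) = 3*y**2 - 4*y + 1; vanishes at y ∈ {1}. (1, 1): f_x = -24 ≠ 0.
  x = 2: f_y(2, y) = 3*y**2 - 4*y + 1; vanishes at y ∈ {1}. (2, 1): f_x = -6 ≠ 0.
  x = 3: f_y(3, y) = 3*y**2 - 4*y + 1; vanishes at y ∈ {1}. (3, 1): f_x = 0, f = 0 — SINGULAR.
  x = 4: f_y(4, y) = 3*y**2 - 4*y + 1; vanishes at y ∈ {1}. (4, 1): f_x = -6 ≠ 0.
Only singular point on the grid: (3, 1).
Classify: substitute x = 3 + u, y = 1 + v and expand: f = -2*u**3 + v**3 + v**2.
No constant or linear terms (consistent with a singular point). Quadratic part: v**2. Cubic part: -2*u**3 + v**3.
The quadratic part v**2 is a perfect square, so there is a single (double) tangent line v = 0, i.e. y = 1. Restricting the cubic part to that line (v = 0) leaves -2*u**3 ≠ 0, so f is not divisible by v and the branch is v² ≈ 2*u**3 to lowest order — this is a cusp.
Classification: cusp.


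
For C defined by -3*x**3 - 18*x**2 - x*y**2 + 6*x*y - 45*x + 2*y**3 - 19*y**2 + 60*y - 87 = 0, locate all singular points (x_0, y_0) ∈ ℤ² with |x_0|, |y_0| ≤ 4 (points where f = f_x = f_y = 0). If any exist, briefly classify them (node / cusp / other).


Singular points: {(-2, 3)}; classification: cusp.

Compute partial derivatives:
  f_x = -9*x**2 - 36*x - y**2 + 6*y - 45.
  f_y = -2*x*y + 6*x + 6*y**2 - 38*y + 60.
Scan x_0 ∈ {−4, ..., 4}. For each x_0, f_y(x_0, y) is a polynomial in y; find its integer roots y ∈ {−4, ..., 4}, then test f_x and f at those candidates.
  x = -4: f_y(-4, y) = 6*y**2 - 30*y + 36; vanishes at y ∈ {2, 3}. (-4, 2): f_x = -37 ≠ 0; (-4, 3): f_x = -36 ≠ 0.
  x = -3: f_y(-3, y) = 6*y**2 - 32*y + 42; vanishes at y ∈ {3}. (-3, 3): f_x = -9 ≠ 0.
  x = -2: f_y(-2, y) = 6*y**2 - 34*y + 48; vanishes at y ∈ {3}. (-2, 3): f_x = 0, f = 0 — SINGULAR.
  x = -1: f_y(-1, y) = 6*y**2 - 36*y + 54; vanishes at y ∈ {3}. (-1, 3): f_x = -9 ≠ 0.
  x = 0: f_y(0, y) = 6*y**2 - 38*y + 60; vanishes at y ∈ {3}. (0, 3): f_x = -36 ≠ 0.
  x = 1: f_y(1, y) = 6*y**2 - 40*y + 66; vanishes at y ∈ {3}. (1, 3): f_x = -81 ≠ 0.
  x = 2: f_y(2, y) = 6*y**2 - 42*y + 72; vanishes at y ∈ {3, 4}. (2, 3): f_x = -144 ≠ 0; (2, 4): f_x = -145 ≠ 0.
  x = 3: f_y(3, y) = 6*y**2 - 44*y + 78; vanishes at y ∈ {3}. (3, 3): f_x = -225 ≠ 0.
  x = 4: f_y(4, y) = 6*y**2 - 46*y + 84; vanishes at y ∈ {3}. (4, 3): f_x = -324 ≠ 0.
Only singular point on the grid: (-2, 3).
Classify: substitute x = -2 + u, y = 3 + v and expand: f = -3*u**3 - u*v**2 + 2*v**3 + v**2.
No constant or linear terms (consistent with a singular point). Quadratic part: v**2. Cubic part: -3*u**3 - u*v**2 + 2*v**3.
The quadratic part v**2 is a perfect square, so there is a single (double) tangent line v = 0, i.e. y = 3. Restricting the cubic part to that line (v = 0) leaves -3*u**3 ≠ 0, so f is not divisible by v and the branch is v² ≈ 3*u**3 to lowest order — this is a cusp.
Classification: cusp.
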